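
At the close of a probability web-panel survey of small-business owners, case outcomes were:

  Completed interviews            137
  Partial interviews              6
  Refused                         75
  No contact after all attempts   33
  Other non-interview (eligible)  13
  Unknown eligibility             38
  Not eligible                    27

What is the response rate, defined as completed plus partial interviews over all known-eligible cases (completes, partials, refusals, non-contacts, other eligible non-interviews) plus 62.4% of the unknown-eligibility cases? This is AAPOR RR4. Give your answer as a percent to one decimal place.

49.7%

Numerator: 137 + 6 = 143
Eligible (known): 137 + 6 + 75 + 33 + 13 = 264
Estimated eligible among unknowns: 0.6240 × 38 = 23.71
Denom: 264 + 23.71 = 287.71
RR4 = 143 / 287.71 = 0.4970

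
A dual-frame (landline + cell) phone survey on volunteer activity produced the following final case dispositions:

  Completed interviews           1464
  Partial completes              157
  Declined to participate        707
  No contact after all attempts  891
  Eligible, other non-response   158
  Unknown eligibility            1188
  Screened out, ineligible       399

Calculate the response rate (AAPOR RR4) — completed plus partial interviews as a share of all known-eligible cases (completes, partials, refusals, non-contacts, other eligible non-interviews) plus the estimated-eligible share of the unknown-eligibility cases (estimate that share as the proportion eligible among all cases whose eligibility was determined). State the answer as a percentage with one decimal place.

Top = 1464 + 157 = 1621
Determined eligible = 1464 + 157 + 707 + 891 + 158 = 3377
e = 3377 / (3377 + 399) = 3377 / 3776 = 0.8943
Eligible share of unknowns = 0.8943 × 1188 = 1062.43
Denominator = 3377 + 1062.43 = 4439.43
RR4 = 1621 / 4439.43 = 0.3651

36.5%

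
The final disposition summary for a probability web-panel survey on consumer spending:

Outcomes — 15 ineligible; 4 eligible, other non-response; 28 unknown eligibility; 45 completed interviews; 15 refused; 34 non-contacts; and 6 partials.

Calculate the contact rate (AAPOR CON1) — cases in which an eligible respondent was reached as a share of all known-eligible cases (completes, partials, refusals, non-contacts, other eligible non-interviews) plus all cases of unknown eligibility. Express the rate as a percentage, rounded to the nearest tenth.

53.0%

Num: 45 + 6 + 15 + 4 = 70
Denom: 45 + 6 + 15 + 34 + 4 + 28 = 132
CON1 = 70 / 132 = 0.5303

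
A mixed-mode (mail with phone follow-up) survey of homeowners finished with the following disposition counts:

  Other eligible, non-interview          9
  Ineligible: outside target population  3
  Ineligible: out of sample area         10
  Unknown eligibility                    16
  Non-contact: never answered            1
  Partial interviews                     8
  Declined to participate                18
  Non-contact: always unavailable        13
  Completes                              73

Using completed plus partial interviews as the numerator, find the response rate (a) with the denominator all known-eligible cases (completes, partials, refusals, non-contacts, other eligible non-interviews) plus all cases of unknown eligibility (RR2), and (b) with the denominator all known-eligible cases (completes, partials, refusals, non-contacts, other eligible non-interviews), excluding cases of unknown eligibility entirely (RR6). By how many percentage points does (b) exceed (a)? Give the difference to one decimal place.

7.7

Never reached = 1 + 13 = 14
Ineligible = 3 + 10 = 13
Num: 73 + 8 = 81
Denom: 73 + 8 + 18 + 14 + 9 + 16 = 138
RR2 = 81 / 138 = 0.5870
Denom: 73 + 8 + 18 + 14 + 9 = 122
RR6 = 81 / 122 = 0.6639
Difference = 66.39 − 58.70 = 7.69 percentage points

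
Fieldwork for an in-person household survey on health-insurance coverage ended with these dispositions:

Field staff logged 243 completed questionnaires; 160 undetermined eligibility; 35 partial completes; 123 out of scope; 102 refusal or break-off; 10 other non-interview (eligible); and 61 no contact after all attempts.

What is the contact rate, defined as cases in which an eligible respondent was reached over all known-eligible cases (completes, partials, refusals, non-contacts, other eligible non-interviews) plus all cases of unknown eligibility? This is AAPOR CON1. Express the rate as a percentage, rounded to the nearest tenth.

63.8%

Top → 243 + 35 + 102 + 10 = 390
Denominator → 243 + 35 + 102 + 61 + 10 + 160 = 611
CON1 = 390 / 611 = 0.6383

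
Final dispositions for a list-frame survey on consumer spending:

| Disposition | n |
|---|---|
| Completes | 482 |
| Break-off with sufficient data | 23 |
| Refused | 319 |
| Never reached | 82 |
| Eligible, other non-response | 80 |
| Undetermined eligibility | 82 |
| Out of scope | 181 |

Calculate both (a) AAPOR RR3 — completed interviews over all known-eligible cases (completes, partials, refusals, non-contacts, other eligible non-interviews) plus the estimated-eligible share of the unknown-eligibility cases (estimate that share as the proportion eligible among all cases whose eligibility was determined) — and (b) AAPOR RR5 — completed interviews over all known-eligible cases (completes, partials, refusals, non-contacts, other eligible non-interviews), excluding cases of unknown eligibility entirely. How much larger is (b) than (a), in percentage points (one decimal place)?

3.2

Num → 482
Determined eligible → 482 + 23 + 319 + 82 + 80 = 986
e = 986 / (986 + 181) = 986 / 1167 = 0.8449
Eligible share of unknowns → 0.8449 × 82 = 69.28
Base → 986 + 69.28 = 1055.28
RR3 = 482 / 1055.28 = 0.4568
Base → 482 + 23 + 319 + 82 + 80 = 986
RR5 = 482 / 986 = 0.4888
Difference = 48.88 − 45.68 = 3.20 percentage points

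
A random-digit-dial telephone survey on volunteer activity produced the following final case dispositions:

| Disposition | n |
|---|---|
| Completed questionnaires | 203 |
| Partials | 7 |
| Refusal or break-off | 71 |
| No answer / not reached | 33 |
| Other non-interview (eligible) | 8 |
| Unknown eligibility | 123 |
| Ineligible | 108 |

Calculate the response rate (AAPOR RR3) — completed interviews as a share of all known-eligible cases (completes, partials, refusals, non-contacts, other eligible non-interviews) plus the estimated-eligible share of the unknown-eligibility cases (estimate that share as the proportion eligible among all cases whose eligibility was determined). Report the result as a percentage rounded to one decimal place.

Num → 203
Eligible (known) → 203 + 7 + 71 + 33 + 8 = 322
e = 322 / (322 + 108) = 322 / 430 = 0.7488
Eligible share of unknowns → 0.7488 × 123 = 92.10
Denominator → 322 + 92.10 = 414.10
RR3 = 203 / 414.10 = 0.4902

49.0%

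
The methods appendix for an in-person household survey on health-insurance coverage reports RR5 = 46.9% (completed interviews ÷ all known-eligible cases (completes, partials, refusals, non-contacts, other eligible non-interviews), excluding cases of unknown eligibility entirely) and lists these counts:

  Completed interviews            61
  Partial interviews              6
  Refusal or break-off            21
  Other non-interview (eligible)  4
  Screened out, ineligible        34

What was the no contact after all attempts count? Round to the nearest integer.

38

RR5 = 61 / D = 0.469
D = 61 / 0.469 = 130.1
Remaining denominator categories sum to 92
no contact after all attempts = 130.1 − 92 ≈ 38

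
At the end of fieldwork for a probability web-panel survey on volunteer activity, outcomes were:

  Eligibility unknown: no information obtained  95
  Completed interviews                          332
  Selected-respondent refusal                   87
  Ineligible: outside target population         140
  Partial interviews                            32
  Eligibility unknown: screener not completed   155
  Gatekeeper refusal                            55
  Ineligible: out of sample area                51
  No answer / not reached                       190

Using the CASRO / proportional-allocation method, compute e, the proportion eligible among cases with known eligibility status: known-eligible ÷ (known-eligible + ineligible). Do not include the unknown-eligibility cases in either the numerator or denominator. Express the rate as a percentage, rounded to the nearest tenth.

78.5%

Refusals = 55 + 87 = 142
Unknown eligibility = 155 + 95 = 250
Not eligible = 140 + 51 = 191
Known eligible → 332 + 32 + 142 + 190 = 696
e = 696 / (696 + 191) = 696 / 887 = 0.7847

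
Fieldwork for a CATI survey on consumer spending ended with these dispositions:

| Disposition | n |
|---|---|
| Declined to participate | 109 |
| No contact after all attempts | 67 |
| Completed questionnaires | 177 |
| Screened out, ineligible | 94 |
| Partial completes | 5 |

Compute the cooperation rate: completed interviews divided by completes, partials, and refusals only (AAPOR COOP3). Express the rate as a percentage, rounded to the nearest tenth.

Num → 177
Denom → 177 + 5 + 109 = 291
COOP3 = 177 / 291 = 0.6082

60.8%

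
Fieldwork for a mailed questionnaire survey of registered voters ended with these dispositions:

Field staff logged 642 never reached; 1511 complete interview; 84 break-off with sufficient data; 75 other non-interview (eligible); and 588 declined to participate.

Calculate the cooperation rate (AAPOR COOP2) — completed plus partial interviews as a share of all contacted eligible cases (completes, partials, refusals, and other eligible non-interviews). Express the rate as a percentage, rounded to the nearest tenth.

70.6%

Top → 1511 + 84 = 1595
Denominator → 1511 + 84 + 588 + 75 = 2258
COOP2 = 1595 / 2258 = 0.7064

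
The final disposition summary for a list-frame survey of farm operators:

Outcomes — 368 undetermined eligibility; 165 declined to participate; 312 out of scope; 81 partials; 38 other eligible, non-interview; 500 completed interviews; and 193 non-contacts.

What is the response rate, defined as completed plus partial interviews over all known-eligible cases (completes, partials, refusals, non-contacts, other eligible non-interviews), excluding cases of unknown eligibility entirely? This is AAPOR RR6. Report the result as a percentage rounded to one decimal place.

59.5%

Num: 500 + 81 = 581
Denom: 500 + 81 + 165 + 193 + 38 = 977
RR6 = 581 / 977 = 0.5947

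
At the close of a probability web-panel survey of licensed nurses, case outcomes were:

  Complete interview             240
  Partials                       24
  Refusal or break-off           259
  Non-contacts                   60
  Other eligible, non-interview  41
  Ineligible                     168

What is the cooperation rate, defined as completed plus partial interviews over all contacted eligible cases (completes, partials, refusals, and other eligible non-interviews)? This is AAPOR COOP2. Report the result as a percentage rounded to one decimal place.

46.8%

Numerator = 240 + 24 = 264
Denominator = 240 + 24 + 259 + 41 = 564
COOP2 = 264 / 564 = 0.4681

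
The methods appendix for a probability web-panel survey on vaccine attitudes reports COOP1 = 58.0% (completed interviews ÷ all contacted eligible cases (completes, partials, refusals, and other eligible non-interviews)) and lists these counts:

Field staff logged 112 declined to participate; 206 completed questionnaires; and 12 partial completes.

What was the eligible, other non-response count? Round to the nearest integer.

COOP1 = 206 / D = 0.580
D = 206 / 0.580 = 355.2
Other denominator terms total 330
eligible, other non-response = 355.2 − 330 ≈ 25

25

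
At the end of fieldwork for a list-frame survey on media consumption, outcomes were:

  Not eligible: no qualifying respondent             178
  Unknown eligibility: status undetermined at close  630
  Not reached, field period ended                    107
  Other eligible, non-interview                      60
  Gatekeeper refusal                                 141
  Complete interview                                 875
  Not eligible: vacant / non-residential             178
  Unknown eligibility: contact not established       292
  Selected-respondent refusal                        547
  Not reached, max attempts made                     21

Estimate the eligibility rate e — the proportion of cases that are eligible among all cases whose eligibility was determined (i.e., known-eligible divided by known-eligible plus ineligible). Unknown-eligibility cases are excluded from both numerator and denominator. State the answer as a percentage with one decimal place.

83.1%

Declined to participate = 141 + 547 = 688
Non-contacts = 107 + 21 = 128
Unknown if eligible = 292 + 630 = 922
Ineligible = 178 + 178 = 356
Eligible (known) → 875 + 688 + 128 + 60 = 1751
e = 1751 / (1751 + 356) = 1751 / 2107 = 0.8310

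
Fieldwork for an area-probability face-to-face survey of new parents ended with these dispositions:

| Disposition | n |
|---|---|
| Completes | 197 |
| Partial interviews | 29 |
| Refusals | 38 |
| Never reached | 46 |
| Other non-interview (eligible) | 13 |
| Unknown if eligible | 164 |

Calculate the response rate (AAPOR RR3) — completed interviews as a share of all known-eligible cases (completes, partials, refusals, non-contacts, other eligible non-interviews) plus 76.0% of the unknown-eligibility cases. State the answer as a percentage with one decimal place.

44.0%

Numerator: 197
Known eligible: 197 + 29 + 38 + 46 + 13 = 323
e × U: 0.7600 × 164 = 124.64
Base: 323 + 124.64 = 447.64
RR3 = 197 / 447.64 = 0.4401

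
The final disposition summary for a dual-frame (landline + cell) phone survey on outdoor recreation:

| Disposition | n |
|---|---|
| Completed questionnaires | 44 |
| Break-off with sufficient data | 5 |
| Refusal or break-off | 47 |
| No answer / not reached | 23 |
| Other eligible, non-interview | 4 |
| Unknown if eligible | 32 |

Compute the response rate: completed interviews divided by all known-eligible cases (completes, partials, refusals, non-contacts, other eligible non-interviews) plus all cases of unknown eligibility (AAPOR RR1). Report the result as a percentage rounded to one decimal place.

28.4%

Numerator = 44
Denominator = 44 + 5 + 47 + 23 + 4 + 32 = 155
RR1 = 44 / 155 = 0.2839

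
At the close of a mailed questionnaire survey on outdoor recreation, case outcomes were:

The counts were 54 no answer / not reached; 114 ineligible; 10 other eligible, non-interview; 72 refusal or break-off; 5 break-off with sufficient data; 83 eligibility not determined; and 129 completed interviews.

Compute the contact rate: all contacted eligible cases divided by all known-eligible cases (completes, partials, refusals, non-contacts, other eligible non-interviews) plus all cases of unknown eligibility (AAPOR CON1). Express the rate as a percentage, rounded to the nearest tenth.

61.2%

Top → 129 + 5 + 72 + 10 = 216
Denominator → 129 + 5 + 72 + 54 + 10 + 83 = 353
CON1 = 216 / 353 = 0.6119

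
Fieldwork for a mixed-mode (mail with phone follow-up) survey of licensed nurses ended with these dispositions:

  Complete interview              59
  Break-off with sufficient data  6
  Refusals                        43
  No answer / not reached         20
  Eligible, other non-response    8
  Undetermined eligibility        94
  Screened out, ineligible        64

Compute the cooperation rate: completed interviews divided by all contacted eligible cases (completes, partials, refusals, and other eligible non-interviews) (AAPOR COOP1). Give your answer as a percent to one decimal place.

50.9%

Numerator → 59
Denominator → 59 + 6 + 43 + 8 = 116
COOP1 = 59 / 116 = 0.5086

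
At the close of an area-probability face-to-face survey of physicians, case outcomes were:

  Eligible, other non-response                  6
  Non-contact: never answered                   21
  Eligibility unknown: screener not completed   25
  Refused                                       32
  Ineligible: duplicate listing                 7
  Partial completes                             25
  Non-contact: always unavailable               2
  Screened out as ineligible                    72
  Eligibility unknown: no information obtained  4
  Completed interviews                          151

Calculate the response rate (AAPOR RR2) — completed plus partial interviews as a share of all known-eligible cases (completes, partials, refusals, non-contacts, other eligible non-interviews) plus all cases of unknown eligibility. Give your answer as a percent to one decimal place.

No answer / not reached = 21 + 2 = 23
Eligibility not determined = 25 + 4 = 29
Not eligible = 72 + 7 = 79
Top = 151 + 25 = 176
Base = 151 + 25 + 32 + 23 + 6 + 29 = 266
RR2 = 176 / 266 = 0.6617

66.2%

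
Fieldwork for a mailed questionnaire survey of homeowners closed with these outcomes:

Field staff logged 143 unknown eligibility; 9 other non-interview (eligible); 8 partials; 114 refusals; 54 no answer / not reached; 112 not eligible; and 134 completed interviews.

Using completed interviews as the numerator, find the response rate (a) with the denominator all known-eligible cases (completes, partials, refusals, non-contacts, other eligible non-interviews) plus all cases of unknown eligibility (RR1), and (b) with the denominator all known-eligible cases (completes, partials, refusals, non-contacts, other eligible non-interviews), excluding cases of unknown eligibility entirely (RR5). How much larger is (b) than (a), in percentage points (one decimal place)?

Top = 134
Denom = 134 + 8 + 114 + 54 + 9 + 143 = 462
RR1 = 134 / 462 = 0.2900
Denom = 134 + 8 + 114 + 54 + 9 = 319
RR5 = 134 / 319 = 0.4201
Difference = 42.01 − 29.00 = 13.01 percentage points

13.0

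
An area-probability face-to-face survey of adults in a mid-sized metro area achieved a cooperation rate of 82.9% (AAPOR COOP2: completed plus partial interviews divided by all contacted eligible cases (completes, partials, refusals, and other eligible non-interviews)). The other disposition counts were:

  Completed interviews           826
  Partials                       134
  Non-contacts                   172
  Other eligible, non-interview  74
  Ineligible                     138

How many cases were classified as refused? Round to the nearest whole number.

Numerator = 826 + 134 = 960
COOP2 = 960 / D = 0.829
D = 960 / 0.829 = 1158.0
Remaining denominator categories sum to 1034
refused = 1158.0 − 1034 ≈ 124

124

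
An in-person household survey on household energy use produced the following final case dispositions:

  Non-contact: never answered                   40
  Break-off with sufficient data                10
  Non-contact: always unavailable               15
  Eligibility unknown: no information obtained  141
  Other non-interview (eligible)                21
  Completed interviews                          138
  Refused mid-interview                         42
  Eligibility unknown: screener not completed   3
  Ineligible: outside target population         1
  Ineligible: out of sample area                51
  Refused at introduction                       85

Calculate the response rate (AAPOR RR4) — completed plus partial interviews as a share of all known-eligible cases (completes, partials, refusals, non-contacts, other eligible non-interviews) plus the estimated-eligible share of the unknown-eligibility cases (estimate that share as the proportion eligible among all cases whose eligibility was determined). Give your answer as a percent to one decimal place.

Refused = 85 + 42 = 127
Non-contacts = 40 + 15 = 55
Eligibility not determined = 3 + 141 = 144
Not eligible = 1 + 51 = 52
Top → 138 + 10 = 148
Eligible (known) → 138 + 10 + 127 + 55 + 21 = 351
e = 351 / (351 + 52) = 351 / 403 = 0.8710
Estimated eligible among unknowns → 0.8710 × 144 = 125.42
Denom → 351 + 125.42 = 476.42
RR4 = 148 / 476.42 = 0.3107

31.1%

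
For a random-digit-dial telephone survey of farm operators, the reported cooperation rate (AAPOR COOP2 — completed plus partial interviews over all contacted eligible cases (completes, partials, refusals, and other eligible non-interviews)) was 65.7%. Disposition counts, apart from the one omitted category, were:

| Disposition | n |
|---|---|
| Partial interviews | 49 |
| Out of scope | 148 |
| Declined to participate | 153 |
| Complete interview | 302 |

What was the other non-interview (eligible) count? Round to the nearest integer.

30

Num: 302 + 49 = 351
COOP2 = 351 / D = 0.657
D = 351 / 0.657 = 534.2
Remaining denominator categories sum to 504
other non-interview (eligible) = 534.2 − 504 ≈ 30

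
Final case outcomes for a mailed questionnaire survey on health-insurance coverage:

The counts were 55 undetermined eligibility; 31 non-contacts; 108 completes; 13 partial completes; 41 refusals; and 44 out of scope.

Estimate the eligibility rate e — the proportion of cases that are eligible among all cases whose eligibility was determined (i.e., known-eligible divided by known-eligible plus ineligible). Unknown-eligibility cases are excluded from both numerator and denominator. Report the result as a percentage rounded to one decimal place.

81.4%

Eligible (known) → 108 + 13 + 41 + 31 = 193
e = 193 / (193 + 44) = 193 / 237 = 0.8143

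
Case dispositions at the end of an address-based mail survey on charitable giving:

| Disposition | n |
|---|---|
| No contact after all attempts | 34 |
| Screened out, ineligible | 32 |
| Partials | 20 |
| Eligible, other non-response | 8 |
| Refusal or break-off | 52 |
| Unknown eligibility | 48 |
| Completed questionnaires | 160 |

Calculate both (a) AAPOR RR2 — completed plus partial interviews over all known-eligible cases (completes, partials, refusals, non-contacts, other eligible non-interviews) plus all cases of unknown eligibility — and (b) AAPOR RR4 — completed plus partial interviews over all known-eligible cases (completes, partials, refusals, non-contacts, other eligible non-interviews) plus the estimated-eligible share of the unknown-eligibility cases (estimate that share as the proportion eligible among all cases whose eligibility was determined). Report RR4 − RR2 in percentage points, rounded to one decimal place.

Num = 160 + 20 = 180
Denominator = 160 + 20 + 52 + 34 + 8 + 48 = 322
RR2 = 180 / 322 = 0.5590
Known eligible = 160 + 20 + 52 + 34 + 8 = 274
e = 274 / (274 + 32) = 274 / 306 = 0.8954
Estimated eligible among unknowns = 0.8954 × 48 = 42.98
Denominator = 274 + 42.98 = 316.98
RR4 = 180 / 316.98 = 0.5679
Difference = 56.79 − 55.90 = 0.89 percentage points

0.9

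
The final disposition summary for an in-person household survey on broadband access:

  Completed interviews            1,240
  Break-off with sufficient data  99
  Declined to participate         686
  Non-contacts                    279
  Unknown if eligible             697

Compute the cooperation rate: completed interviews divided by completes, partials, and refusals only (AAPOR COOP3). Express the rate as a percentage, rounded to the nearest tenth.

61.2%

Numerator → 1240
Base → 1240 + 99 + 686 = 2025
COOP3 = 1240 / 2025 = 0.6123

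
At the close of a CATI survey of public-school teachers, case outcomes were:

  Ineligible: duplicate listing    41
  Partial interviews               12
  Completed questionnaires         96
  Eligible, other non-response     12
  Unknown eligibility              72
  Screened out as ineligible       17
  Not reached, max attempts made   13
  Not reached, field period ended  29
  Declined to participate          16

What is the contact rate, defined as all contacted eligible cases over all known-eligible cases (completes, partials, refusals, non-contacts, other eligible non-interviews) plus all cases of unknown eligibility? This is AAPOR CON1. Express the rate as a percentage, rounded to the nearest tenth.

54.4%

No answer / not reached = 29 + 13 = 42
Not eligible = 17 + 41 = 58
Numerator: 96 + 12 + 16 + 12 = 136
Base: 96 + 12 + 16 + 42 + 12 + 72 = 250
CON1 = 136 / 250 = 0.5440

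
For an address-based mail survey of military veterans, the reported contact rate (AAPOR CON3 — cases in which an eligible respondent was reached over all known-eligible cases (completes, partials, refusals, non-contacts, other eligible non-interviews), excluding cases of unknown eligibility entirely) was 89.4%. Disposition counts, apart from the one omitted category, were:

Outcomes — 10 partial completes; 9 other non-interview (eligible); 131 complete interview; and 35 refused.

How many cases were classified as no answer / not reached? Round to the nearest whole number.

22

Numerator: 131 + 10 + 35 + 9 = 185
CON3 = 185 / D = 0.894
D = 185 / 0.894 = 206.9
Rest of base = 185
no answer / not reached = 206.9 − 185 ≈ 22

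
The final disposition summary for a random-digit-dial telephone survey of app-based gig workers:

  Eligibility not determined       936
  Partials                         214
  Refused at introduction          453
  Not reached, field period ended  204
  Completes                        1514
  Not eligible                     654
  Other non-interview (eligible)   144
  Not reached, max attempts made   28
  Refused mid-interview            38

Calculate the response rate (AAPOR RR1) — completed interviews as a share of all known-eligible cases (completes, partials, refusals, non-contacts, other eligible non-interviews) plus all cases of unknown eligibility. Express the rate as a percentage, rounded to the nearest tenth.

Refusal or break-off = 453 + 38 = 491
No contact after all attempts = 204 + 28 = 232
Numerator → 1514
Denom → 1514 + 214 + 491 + 232 + 144 + 936 = 3531
RR1 = 1514 / 3531 = 0.4288

42.9%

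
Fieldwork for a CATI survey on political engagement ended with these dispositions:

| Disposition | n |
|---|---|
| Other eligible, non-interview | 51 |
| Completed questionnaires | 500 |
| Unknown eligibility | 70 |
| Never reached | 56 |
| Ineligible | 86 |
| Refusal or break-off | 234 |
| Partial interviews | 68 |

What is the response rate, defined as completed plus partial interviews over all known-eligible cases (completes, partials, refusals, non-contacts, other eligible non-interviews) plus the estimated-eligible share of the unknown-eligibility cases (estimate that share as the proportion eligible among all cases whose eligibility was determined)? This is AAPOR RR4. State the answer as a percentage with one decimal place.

58.4%

Top → 500 + 68 = 568
Determined eligible → 500 + 68 + 234 + 56 + 51 = 909
e = 909 / (909 + 86) = 909 / 995 = 0.9136
Estimated eligible among unknowns → 0.9136 × 70 = 63.95
Denom → 909 + 63.95 = 972.95
RR4 = 568 / 972.95 = 0.5838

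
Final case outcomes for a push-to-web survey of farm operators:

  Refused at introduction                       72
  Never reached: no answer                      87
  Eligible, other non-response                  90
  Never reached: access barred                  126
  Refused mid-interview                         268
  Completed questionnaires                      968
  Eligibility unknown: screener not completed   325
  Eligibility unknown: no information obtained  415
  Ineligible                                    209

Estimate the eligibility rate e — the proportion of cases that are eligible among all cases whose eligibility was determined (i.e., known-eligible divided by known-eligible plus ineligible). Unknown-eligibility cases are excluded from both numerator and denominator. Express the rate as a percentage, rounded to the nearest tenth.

88.5%

Refusals = 72 + 268 = 340
Non-contacts = 87 + 126 = 213
Unknown eligibility = 325 + 415 = 740
Known eligible: 968 + 340 + 213 + 90 = 1611
e = 1611 / (1611 + 209) = 1611 / 1820 = 0.8852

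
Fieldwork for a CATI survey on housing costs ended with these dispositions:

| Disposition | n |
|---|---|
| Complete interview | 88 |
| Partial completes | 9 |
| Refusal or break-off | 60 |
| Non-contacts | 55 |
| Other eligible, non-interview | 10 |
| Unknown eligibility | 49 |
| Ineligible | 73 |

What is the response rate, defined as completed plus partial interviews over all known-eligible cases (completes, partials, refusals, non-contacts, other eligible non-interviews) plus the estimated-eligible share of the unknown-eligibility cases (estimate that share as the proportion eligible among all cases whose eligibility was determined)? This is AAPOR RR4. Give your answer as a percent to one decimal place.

Top → 88 + 9 = 97
Known eligible → 88 + 9 + 60 + 55 + 10 = 222
e = 222 / (222 + 73) = 222 / 295 = 0.7525
Eligible share of unknowns → 0.7525 × 49 = 36.87
Denominator → 222 + 36.87 = 258.87
RR4 = 97 / 258.87 = 0.3747

37.5%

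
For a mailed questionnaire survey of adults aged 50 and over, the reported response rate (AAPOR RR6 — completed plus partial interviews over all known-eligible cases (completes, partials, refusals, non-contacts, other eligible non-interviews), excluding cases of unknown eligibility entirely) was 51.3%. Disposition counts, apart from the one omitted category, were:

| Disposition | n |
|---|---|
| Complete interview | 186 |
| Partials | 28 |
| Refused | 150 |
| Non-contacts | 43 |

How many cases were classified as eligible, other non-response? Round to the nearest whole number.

10

Num = 186 + 28 = 214
RR6 = 214 / D = 0.513
D = 214 / 0.513 = 417.2
Other denominator terms total 407
eligible, other non-response = 417.2 − 407 ≈ 10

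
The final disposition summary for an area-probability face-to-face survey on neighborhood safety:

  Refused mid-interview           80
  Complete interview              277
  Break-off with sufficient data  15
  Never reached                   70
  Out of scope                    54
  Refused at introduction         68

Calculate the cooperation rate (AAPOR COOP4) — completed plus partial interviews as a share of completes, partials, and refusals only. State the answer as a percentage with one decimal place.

Refusal or break-off = 68 + 80 = 148
Numerator: 277 + 15 = 292
Denom: 277 + 15 + 148 = 440
COOP4 = 292 / 440 = 0.6636

66.4%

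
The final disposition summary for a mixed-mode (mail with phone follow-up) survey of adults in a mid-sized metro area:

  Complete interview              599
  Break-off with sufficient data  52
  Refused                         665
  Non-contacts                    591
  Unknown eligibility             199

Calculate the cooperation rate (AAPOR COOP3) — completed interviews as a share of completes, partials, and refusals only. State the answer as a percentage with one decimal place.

Numerator = 599
Denom = 599 + 52 + 665 = 1316
COOP3 = 599 / 1316 = 0.4552

45.5%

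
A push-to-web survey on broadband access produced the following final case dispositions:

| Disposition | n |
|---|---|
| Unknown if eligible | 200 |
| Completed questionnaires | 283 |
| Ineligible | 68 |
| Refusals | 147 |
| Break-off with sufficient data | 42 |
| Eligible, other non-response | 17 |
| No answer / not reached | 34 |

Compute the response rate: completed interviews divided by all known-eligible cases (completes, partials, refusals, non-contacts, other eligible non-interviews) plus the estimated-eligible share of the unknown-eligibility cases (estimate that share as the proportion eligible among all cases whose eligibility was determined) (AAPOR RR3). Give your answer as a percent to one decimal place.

40.4%

Num → 283
Determined eligible → 283 + 42 + 147 + 34 + 17 = 523
e = 523 / (523 + 68) = 523 / 591 = 0.8849
Eligible share of unknowns → 0.8849 × 200 = 176.98
Denom → 523 + 176.98 = 699.98
RR3 = 283 / 699.98 = 0.4043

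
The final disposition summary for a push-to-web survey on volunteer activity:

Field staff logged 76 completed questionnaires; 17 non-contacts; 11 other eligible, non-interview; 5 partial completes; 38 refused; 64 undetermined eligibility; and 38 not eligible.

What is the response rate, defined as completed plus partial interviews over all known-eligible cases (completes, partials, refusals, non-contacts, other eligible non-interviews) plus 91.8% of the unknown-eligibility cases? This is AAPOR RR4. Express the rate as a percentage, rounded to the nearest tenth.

39.4%

Num: 76 + 5 = 81
Known eligible: 76 + 5 + 38 + 17 + 11 = 147
e × U: 0.9180 × 64 = 58.75
Base: 147 + 58.75 = 205.75
RR4 = 81 / 205.75 = 0.3937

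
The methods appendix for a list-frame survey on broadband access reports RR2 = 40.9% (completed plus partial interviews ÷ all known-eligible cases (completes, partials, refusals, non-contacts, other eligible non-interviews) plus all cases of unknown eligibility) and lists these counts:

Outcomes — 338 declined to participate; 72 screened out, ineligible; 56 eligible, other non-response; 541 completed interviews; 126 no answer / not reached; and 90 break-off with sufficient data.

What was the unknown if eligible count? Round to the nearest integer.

Numerator → 541 + 90 = 631
RR2 = 631 / D = 0.409
D = 631 / 0.409 = 1542.8
Remaining denominator categories sum to 1151
unknown if eligible = 1542.8 − 1151 ≈ 392

392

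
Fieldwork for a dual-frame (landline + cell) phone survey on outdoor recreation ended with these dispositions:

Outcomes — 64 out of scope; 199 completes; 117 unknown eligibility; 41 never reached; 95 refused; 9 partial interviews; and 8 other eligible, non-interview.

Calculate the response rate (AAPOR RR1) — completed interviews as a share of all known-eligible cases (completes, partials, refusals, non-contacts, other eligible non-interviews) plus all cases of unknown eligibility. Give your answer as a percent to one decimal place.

Top: 199
Denominator: 199 + 9 + 95 + 41 + 8 + 117 = 469
RR1 = 199 / 469 = 0.4243

42.4%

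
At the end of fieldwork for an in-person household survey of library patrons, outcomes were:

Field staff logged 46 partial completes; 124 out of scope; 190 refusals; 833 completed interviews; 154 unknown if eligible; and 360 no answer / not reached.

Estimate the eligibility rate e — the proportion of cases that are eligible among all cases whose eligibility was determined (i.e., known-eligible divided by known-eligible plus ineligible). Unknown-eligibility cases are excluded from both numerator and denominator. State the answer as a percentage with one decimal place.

92.0%

Known eligible → 833 + 46 + 190 + 360 = 1429
e = 1429 / (1429 + 124) = 1429 / 1553 = 0.9202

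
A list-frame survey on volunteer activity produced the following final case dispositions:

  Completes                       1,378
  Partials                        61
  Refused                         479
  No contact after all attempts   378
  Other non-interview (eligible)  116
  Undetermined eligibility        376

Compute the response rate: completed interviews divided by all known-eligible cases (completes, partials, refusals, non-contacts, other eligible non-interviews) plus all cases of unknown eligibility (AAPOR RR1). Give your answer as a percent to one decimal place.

Num → 1378
Base → 1378 + 61 + 479 + 378 + 116 + 376 = 2788
RR1 = 1378 / 2788 = 0.4943

49.4%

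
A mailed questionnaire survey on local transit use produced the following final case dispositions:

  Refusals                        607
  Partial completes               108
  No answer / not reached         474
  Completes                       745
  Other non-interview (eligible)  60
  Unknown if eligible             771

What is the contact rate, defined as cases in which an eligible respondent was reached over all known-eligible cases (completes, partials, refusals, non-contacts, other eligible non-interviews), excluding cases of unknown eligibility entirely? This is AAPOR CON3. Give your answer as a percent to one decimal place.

Top: 745 + 108 + 607 + 60 = 1520
Denominator: 745 + 108 + 607 + 474 + 60 = 1994
CON3 = 1520 / 1994 = 0.7623

76.2%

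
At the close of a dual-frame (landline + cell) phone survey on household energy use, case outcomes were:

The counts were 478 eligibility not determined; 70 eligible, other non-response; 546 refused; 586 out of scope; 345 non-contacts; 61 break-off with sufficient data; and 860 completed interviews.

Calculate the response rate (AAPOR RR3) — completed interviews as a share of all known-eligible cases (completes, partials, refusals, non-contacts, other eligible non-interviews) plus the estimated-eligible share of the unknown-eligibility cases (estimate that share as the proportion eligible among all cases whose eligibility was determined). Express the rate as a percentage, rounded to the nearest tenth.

Numerator: 860
Determined eligible: 860 + 61 + 546 + 345 + 70 = 1882
e = 1882 / (1882 + 586) = 1882 / 2468 = 0.7626
Eligible share of unknowns: 0.7626 × 478 = 364.52
Denom: 1882 + 364.52 = 2246.52
RR3 = 860 / 2246.52 = 0.3828

38.3%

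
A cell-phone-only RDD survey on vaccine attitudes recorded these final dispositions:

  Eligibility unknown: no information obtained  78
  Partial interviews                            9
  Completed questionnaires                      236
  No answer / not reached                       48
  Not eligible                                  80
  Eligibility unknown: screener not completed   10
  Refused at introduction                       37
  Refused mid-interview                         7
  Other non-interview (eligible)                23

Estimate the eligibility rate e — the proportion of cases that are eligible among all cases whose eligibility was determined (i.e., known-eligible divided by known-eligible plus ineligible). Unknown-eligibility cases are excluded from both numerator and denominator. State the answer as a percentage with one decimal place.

Declined to participate = 37 + 7 = 44
Unknown if eligible = 10 + 78 = 88
Eligible (known): 236 + 9 + 44 + 48 + 23 = 360
e = 360 / (360 + 80) = 360 / 440 = 0.8182

81.8%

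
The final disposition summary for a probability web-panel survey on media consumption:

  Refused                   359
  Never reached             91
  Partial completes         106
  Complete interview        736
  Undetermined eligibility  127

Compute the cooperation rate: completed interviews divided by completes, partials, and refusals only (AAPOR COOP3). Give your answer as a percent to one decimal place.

Numerator = 736
Denominator = 736 + 106 + 359 = 1201
COOP3 = 736 / 1201 = 0.6128

61.3%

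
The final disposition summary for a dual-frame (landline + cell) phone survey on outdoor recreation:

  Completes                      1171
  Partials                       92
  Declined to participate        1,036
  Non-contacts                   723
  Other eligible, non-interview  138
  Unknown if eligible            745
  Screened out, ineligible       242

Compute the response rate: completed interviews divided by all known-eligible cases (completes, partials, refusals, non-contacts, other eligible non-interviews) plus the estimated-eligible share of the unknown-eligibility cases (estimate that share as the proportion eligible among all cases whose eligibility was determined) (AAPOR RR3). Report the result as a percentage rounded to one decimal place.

30.4%

Num = 1171
Determined eligible = 1171 + 92 + 1036 + 723 + 138 = 3160
e = 3160 / (3160 + 242) = 3160 / 3402 = 0.9289
Estimated eligible among unknowns = 0.9289 × 745 = 692.03
Denom = 3160 + 692.03 = 3852.03
RR3 = 1171 / 3852.03 = 0.3040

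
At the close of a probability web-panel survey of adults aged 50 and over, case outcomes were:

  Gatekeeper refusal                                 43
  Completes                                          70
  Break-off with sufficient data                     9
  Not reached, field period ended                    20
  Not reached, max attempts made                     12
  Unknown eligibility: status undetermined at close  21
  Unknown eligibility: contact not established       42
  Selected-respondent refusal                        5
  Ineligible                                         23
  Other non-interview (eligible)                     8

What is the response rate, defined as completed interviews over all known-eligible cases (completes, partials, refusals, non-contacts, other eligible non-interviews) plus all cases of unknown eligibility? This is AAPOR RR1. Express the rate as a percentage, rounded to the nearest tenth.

Declined to participate = 43 + 5 = 48
No answer / not reached = 20 + 12 = 32
Unknown if eligible = 42 + 21 = 63
Num = 70
Base = 70 + 9 + 48 + 32 + 8 + 63 = 230
RR1 = 70 / 230 = 0.3043

30.4%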